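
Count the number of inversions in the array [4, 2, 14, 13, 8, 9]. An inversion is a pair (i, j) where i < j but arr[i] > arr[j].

Finding inversions in [4, 2, 14, 13, 8, 9]:

(0, 1): arr[0]=4 > arr[1]=2
(2, 3): arr[2]=14 > arr[3]=13
(2, 4): arr[2]=14 > arr[4]=8
(2, 5): arr[2]=14 > arr[5]=9
(3, 4): arr[3]=13 > arr[4]=8
(3, 5): arr[3]=13 > arr[5]=9

Total inversions: 6

The array has 6 inversion(s): (0,1), (2,3), (2,4), (2,5), (3,4), (3,5). Each pair (i,j) satisfies i < j and arr[i] > arr[j].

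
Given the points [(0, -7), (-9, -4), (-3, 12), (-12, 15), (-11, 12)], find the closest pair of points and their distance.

Computing all pairwise distances among 5 points:

d((0, -7), (-9, -4)) = 9.4868
d((0, -7), (-3, 12)) = 19.2354
d((0, -7), (-12, 15)) = 25.0599
d((0, -7), (-11, 12)) = 21.9545
d((-9, -4), (-3, 12)) = 17.088
d((-9, -4), (-12, 15)) = 19.2354
d((-9, -4), (-11, 12)) = 16.1245
d((-3, 12), (-12, 15)) = 9.4868
d((-3, 12), (-11, 12)) = 8.0
d((-12, 15), (-11, 12)) = 3.1623 <-- minimum

Closest pair: (-12, 15) and (-11, 12) with distance 3.1623

The closest pair is (-12, 15) and (-11, 12) with Euclidean distance 3.1623. For 5 points, brute-force pairwise comparison is shown above. For large n, the divide-and-conquer algorithm (sort by x, recurse on halves, check the dividing strip) achieves O(n log n).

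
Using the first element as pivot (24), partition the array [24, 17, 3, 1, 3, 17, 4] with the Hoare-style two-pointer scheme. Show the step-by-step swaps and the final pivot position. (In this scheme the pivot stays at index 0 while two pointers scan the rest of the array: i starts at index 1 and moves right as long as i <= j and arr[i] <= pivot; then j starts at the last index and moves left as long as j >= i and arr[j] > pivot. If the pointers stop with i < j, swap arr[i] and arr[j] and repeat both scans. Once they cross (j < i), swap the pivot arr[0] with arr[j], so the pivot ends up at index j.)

Hoare-style two-pointer partition with pivot = 24:

Initial array: [24, 17, 3, 1, 3, 17, 4]

Pointers start at i = 1, j = 6.
i ends at 7, j ends at 6: the pointers have crossed (j < i), so scanning stops.

Swap pivot arr[0] with arr[6] to place pivot at position 6: [4, 17, 3, 1, 3, 17, 24]
Pivot position: 6

After partitioning with pivot 24, the array becomes [4, 17, 3, 1, 3, 17, 24]. The pivot is placed at index 6. All elements to the left of the pivot are <= 24, and all elements to the right are > 24.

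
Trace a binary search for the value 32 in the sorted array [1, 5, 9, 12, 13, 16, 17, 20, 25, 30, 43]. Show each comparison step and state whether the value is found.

Binary search for 32 in [1, 5, 9, 12, 13, 16, 17, 20, 25, 30, 43]:

lo=0, hi=10, mid=5, arr[mid]=16 -> 16 < 32, search right half
lo=6, hi=10, mid=8, arr[mid]=25 -> 25 < 32, search right half
lo=9, hi=10, mid=9, arr[mid]=30 -> 30 < 32, search right half
lo=10, hi=10, mid=10, arr[mid]=43 -> 43 > 32, search left half
lo=10 > hi=9, target 32 not found

Binary search determines that 32 is not in the array after 4 comparisons. The search space was exhausted without finding the target.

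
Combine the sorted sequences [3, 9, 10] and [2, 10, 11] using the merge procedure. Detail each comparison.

Merging process:

Compare 3 vs 2: take 2 from right. Merged: [2]
Compare 3 vs 10: take 3 from left. Merged: [2, 3]
Compare 9 vs 10: take 9 from left. Merged: [2, 3, 9]
Compare 10 vs 10: take 10 from left. Merged: [2, 3, 9, 10]
Append remaining from right: [10, 11]. Merged: [2, 3, 9, 10, 10, 11]

Final merged array: [2, 3, 9, 10, 10, 11]
Total comparisons: 4

The merged array is [2, 3, 9, 10, 10, 11], requiring 4 comparisons. The merge step runs in O(n) time where n is the total number of elements.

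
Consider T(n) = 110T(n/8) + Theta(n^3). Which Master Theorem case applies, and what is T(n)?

Master Theorem for T(n) = 110T(n/8) + O(n^3):

a = 110, b = 8, c = 3
log_b(a) = log_8(110) = 2.2605

Case 3: c = 3 > log_8(110) = 2.2605
T(n) = O(n^3) = O(n^3)

For T(n) = 110T(n/8) + O(n^3): log_8(110) = 2.2605. This is Case 3 of the Master Theorem (c > log_b(a), work dominated by root), giving O(n^3).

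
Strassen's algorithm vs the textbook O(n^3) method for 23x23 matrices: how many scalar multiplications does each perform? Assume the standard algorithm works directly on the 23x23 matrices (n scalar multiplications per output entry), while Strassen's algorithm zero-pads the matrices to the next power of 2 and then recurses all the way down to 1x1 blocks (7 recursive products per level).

Matrix multiplication for 23x23 matrices:

Strassen's algorithm requires power-of-2 dimensions. Pad 23x23 to 32x32 (next power of 2).

Standard algorithm: 23^3 = 12167 multiplications
Strassen's algorithm: 7^(log2(32)) = 7^5 = 16807 multiplications
Difference: 12167 - 16807 = -4640 (Strassen uses MORE here due to padding overhead — for small or just-over-power-of-2 n, padding can outweigh the per-level savings)

Standard: 12167 multiplications (23^3). Strassen: 16807 multiplications (7^5, after padding to 32x32). Strassen reduces 8 recursive multiplications to 7 at each level.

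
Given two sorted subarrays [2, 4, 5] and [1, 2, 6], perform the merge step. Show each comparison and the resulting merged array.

Merging process:

Compare 2 vs 1: take 1 from right. Merged: [1]
Compare 2 vs 2: take 2 from left. Merged: [1, 2]
Compare 4 vs 2: take 2 from right. Merged: [1, 2, 2]
Compare 4 vs 6: take 4 from left. Merged: [1, 2, 2, 4]
Compare 5 vs 6: take 5 from left. Merged: [1, 2, 2, 4, 5]
Append remaining from right: [6]. Merged: [1, 2, 2, 4, 5, 6]

Final merged array: [1, 2, 2, 4, 5, 6]
Total comparisons: 5

The merged array is [1, 2, 2, 4, 5, 6], requiring 5 comparisons. The merge step runs in O(n) time where n is the total number of elements.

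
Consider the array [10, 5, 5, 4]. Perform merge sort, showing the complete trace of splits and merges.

Merge sort trace:

Split: [10, 5, 5, 4] -> [10, 5] and [5, 4]
  Split: [10, 5] -> [10] and [5]
  Merge: [10] + [5] -> [5, 10]
  Split: [5, 4] -> [5] and [4]
  Merge: [5] + [4] -> [4, 5]
Merge: [5, 10] + [4, 5] -> [4, 5, 5, 10]

Final sorted array: [4, 5, 5, 10]

The merge sort proceeds by recursively splitting the array and merging sorted halves.
After all merges, the sorted array is [4, 5, 5, 10].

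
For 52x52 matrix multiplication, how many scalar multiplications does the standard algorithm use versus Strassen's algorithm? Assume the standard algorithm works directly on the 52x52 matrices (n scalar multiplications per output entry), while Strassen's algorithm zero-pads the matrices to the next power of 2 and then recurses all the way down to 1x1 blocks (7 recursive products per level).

Matrix multiplication for 52x52 matrices:

Strassen's algorithm requires power-of-2 dimensions. Pad 52x52 to 64x64 (next power of 2).

Standard algorithm: 52^3 = 140608 multiplications
Strassen's algorithm: 7^(log2(64)) = 7^6 = 117649 multiplications
Savings: 140608 - 117649 = 22959 multiplications

Standard: 140608 multiplications (52^3). Strassen: 117649 multiplications (7^6, after padding to 64x64). Strassen reduces 8 recursive multiplications to 7 at each level.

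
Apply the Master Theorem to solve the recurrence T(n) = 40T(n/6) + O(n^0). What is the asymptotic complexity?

Master Theorem for T(n) = 40T(n/6) + O(n^0):

a = 40, b = 6, c = 0
log_b(a) = log_6(40) = 2.0588

Case 1: c = 0 < log_6(40) = 2.0588
T(n) = O(n^(log_6 40))

For T(n) = 40T(n/6) + O(n^0): log_6(40) = 2.0588. This is Case 1 of the Master Theorem (c < log_b(a), work dominated by leaves), giving O(n^(log_6 40)).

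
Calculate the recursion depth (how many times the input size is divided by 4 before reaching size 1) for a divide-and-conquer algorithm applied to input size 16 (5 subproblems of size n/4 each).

For divide and conquer with division factor 4:

Problem sizes at each level:
Level 0: 16
Level 1: 4
Level 2: 1

The root is level 0 and the size-1 base case is level 2 (the tree spans levels 0 through 2, i.e. 3 levels counting the root), so the depth is the number of divisions: log_4(16) = 2

The recursion tree depth is log_4(16) = 2. At each level, the problem size is divided by 4, so it takes 2 divisions to reduce to a base case of size 1. The algorithm makes 5 recursive calls at each level.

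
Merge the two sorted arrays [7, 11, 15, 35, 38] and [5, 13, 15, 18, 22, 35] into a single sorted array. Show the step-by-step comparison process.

Merging process:

Compare 7 vs 5: take 5 from right. Merged: [5]
Compare 7 vs 13: take 7 from left. Merged: [5, 7]
Compare 11 vs 13: take 11 from left. Merged: [5, 7, 11]
Compare 15 vs 13: take 13 from right. Merged: [5, 7, 11, 13]
Compare 15 vs 15: take 15 from left. Merged: [5, 7, 11, 13, 15]
Compare 35 vs 15: take 15 from right. Merged: [5, 7, 11, 13, 15, 15]
Compare 35 vs 18: take 18 from right. Merged: [5, 7, 11, 13, 15, 15, 18]
Compare 35 vs 22: take 22 from right. Merged: [5, 7, 11, 13, 15, 15, 18, 22]
Compare 35 vs 35: take 35 from left. Merged: [5, 7, 11, 13, 15, 15, 18, 22, 35]
Compare 38 vs 35: take 35 from right. Merged: [5, 7, 11, 13, 15, 15, 18, 22, 35, 35]
Append remaining from left: [38]. Merged: [5, 7, 11, 13, 15, 15, 18, 22, 35, 35, 38]

Final merged array: [5, 7, 11, 13, 15, 15, 18, 22, 35, 35, 38]
Total comparisons: 10

The merged array is [5, 7, 11, 13, 15, 15, 18, 22, 35, 35, 38], requiring 10 comparisons. The merge step runs in O(n) time where n is the total number of elements.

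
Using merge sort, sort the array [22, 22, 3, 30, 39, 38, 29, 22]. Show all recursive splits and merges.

Merge sort trace:

Split: [22, 22, 3, 30, 39, 38, 29, 22] -> [22, 22, 3, 30] and [39, 38, 29, 22]
  Split: [22, 22, 3, 30] -> [22, 22] and [3, 30]
    Split: [22, 22] -> [22] and [22]
    Merge: [22] + [22] -> [22, 22]
    Split: [3, 30] -> [3] and [30]
    Merge: [3] + [30] -> [3, 30]
  Merge: [22, 22] + [3, 30] -> [3, 22, 22, 30]
  Split: [39, 38, 29, 22] -> [39, 38] and [29, 22]
    Split: [39, 38] -> [39] and [38]
    Merge: [39] + [38] -> [38, 39]
    Split: [29, 22] -> [29] and [22]
    Merge: [29] + [22] -> [22, 29]
  Merge: [38, 39] + [22, 29] -> [22, 29, 38, 39]
Merge: [3, 22, 22, 30] + [22, 29, 38, 39] -> [3, 22, 22, 22, 29, 30, 38, 39]

Final sorted array: [3, 22, 22, 22, 29, 30, 38, 39]

The merge sort proceeds by recursively splitting the array and merging sorted halves.
After all merges, the sorted array is [3, 22, 22, 22, 29, 30, 38, 39].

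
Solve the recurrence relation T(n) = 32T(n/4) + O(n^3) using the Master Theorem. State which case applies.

Master Theorem for T(n) = 32T(n/4) + O(n^3):

a = 32, b = 4, c = 3
log_b(a) = log_4(32) = 2.5000

Case 3: c = 3 > log_4(32) = 2.5000
T(n) = O(n^3) = O(n^3)

For T(n) = 32T(n/4) + O(n^3): log_4(32) = 2.5000. This is Case 3 of the Master Theorem (c > log_b(a), work dominated by root), giving O(n^3).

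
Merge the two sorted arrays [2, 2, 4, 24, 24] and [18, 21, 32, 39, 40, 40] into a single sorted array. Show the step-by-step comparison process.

Merging process:

Compare 2 vs 18: take 2 from left. Merged: [2]
Compare 2 vs 18: take 2 from left. Merged: [2, 2]
Compare 4 vs 18: take 4 from left. Merged: [2, 2, 4]
Compare 24 vs 18: take 18 from right. Merged: [2, 2, 4, 18]
Compare 24 vs 21: take 21 from right. Merged: [2, 2, 4, 18, 21]
Compare 24 vs 32: take 24 from left. Merged: [2, 2, 4, 18, 21, 24]
Compare 24 vs 32: take 24 from left. Merged: [2, 2, 4, 18, 21, 24, 24]
Append remaining from right: [32, 39, 40, 40]. Merged: [2, 2, 4, 18, 21, 24, 24, 32, 39, 40, 40]

Final merged array: [2, 2, 4, 18, 21, 24, 24, 32, 39, 40, 40]
Total comparisons: 7

The merged array is [2, 2, 4, 18, 21, 24, 24, 32, 39, 40, 40], requiring 7 comparisons. The merge step runs in O(n) time where n is the total number of elements.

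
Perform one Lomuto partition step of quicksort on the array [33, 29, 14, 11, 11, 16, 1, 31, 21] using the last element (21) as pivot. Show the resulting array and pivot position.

Lomuto partition with pivot = 21:

Initial array: [33, 29, 14, 11, 11, 16, 1, 31, 21]

arr[0]=33 > 21: no swap
arr[1]=29 > 21: no swap
arr[2]=14 <= 21: swap with position 0, array becomes [14, 29, 33, 11, 11, 16, 1, 31, 21]
arr[3]=11 <= 21: swap with position 1, array becomes [14, 11, 33, 29, 11, 16, 1, 31, 21]
arr[4]=11 <= 21: swap with position 2, array becomes [14, 11, 11, 29, 33, 16, 1, 31, 21]
arr[5]=16 <= 21: swap with position 3, array becomes [14, 11, 11, 16, 33, 29, 1, 31, 21]
arr[6]=1 <= 21: swap with position 4, array becomes [14, 11, 11, 16, 1, 29, 33, 31, 21]
arr[7]=31 > 21: no swap

Place pivot at position 5: [14, 11, 11, 16, 1, 21, 33, 31, 29]
Pivot position: 5

After partitioning with pivot 21, the array becomes [14, 11, 11, 16, 1, 21, 33, 31, 29]. The pivot is placed at index 5. All elements to the left of the pivot are <= 21, and all elements to the right are > 21.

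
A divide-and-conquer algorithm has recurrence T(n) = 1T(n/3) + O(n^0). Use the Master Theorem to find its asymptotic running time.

Master Theorem for T(n) = 1T(n/3) + O(n^0):

a = 1, b = 3, c = 0
log_b(a) = log_3(1) = 0.0000

Case 2: c = 0 = log_3(1) = 0.0000
T(n) = O(n^0 log n) = O(log n)

For T(n) = 1T(n/3) + O(n^0): log_3(1) = 0.0000. This is Case 2 of the Master Theorem (c = log_b(a), equal work at all levels), giving O(log n).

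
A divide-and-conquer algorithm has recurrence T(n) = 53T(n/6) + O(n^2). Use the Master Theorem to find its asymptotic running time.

Master Theorem for T(n) = 53T(n/6) + O(n^2):

a = 53, b = 6, c = 2
log_b(a) = log_6(53) = 2.2159

Case 1: c = 2 < log_6(53) = 2.2159
T(n) = O(n^(log_6 53))

For T(n) = 53T(n/6) + O(n^2): log_6(53) = 2.2159. This is Case 1 of the Master Theorem (c < log_b(a), work dominated by leaves), giving O(n^(log_6 53)).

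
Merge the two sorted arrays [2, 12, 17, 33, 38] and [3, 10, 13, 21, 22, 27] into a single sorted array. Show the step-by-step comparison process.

Merging process:

Compare 2 vs 3: take 2 from left. Merged: [2]
Compare 12 vs 3: take 3 from right. Merged: [2, 3]
Compare 12 vs 10: take 10 from right. Merged: [2, 3, 10]
Compare 12 vs 13: take 12 from left. Merged: [2, 3, 10, 12]
Compare 17 vs 13: take 13 from right. Merged: [2, 3, 10, 12, 13]
Compare 17 vs 21: take 17 from left. Merged: [2, 3, 10, 12, 13, 17]
Compare 33 vs 21: take 21 from right. Merged: [2, 3, 10, 12, 13, 17, 21]
Compare 33 vs 22: take 22 from right. Merged: [2, 3, 10, 12, 13, 17, 21, 22]
Compare 33 vs 27: take 27 from right. Merged: [2, 3, 10, 12, 13, 17, 21, 22, 27]
Append remaining from left: [33, 38]. Merged: [2, 3, 10, 12, 13, 17, 21, 22, 27, 33, 38]

Final merged array: [2, 3, 10, 12, 13, 17, 21, 22, 27, 33, 38]
Total comparisons: 9

The merged array is [2, 3, 10, 12, 13, 17, 21, 22, 27, 33, 38], requiring 9 comparisons. The merge step runs in O(n) time where n is the total number of elements.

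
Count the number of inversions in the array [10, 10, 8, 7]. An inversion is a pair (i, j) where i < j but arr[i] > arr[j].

Finding inversions in [10, 10, 8, 7]:

(0, 2): arr[0]=10 > arr[2]=8
(0, 3): arr[0]=10 > arr[3]=7
(1, 2): arr[1]=10 > arr[2]=8
(1, 3): arr[1]=10 > arr[3]=7
(2, 3): arr[2]=8 > arr[3]=7

Total inversions: 5

The array has 5 inversion(s): (0,2), (0,3), (1,2), (1,3), (2,3). Each pair (i,j) satisfies i < j and arr[i] > arr[j].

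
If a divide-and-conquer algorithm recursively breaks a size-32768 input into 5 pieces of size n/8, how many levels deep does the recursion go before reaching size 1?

For divide and conquer with division factor 8:

Problem sizes at each level:
Level 0: 32768
Level 1: 4096
Level 2: 512
Level 3: 64
Level 4: 8
Level 5: 1

The root is level 0 and the size-1 base case is level 5 (the tree spans levels 0 through 5, i.e. 6 levels counting the root), so the depth is the number of divisions: log_8(32768) = 5

The recursion tree depth is log_8(32768) = 5. At each level, the problem size is divided by 8, so it takes 5 divisions to reduce to a base case of size 1. The algorithm makes 5 recursive calls at each level.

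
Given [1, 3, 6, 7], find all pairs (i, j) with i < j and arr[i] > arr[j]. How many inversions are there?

Finding inversions in [1, 3, 6, 7]:


Total inversions: 0

The array has 0 inversions. It is already sorted.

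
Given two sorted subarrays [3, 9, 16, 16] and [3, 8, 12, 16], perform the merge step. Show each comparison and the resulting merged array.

Merging process:

Compare 3 vs 3: take 3 from left. Merged: [3]
Compare 9 vs 3: take 3 from right. Merged: [3, 3]
Compare 9 vs 8: take 8 from right. Merged: [3, 3, 8]
Compare 9 vs 12: take 9 from left. Merged: [3, 3, 8, 9]
Compare 16 vs 12: take 12 from right. Merged: [3, 3, 8, 9, 12]
Compare 16 vs 16: take 16 from left. Merged: [3, 3, 8, 9, 12, 16]
Compare 16 vs 16: take 16 from left. Merged: [3, 3, 8, 9, 12, 16, 16]
Append remaining from right: [16]. Merged: [3, 3, 8, 9, 12, 16, 16, 16]

Final merged array: [3, 3, 8, 9, 12, 16, 16, 16]
Total comparisons: 7

The merged array is [3, 3, 8, 9, 12, 16, 16, 16], requiring 7 comparisons. The merge step runs in O(n) time where n is the total number of elements.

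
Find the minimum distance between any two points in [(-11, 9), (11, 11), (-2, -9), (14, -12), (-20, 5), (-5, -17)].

Computing all pairwise distances among 6 points:

d((-11, 9), (11, 11)) = 22.0907
d((-11, 9), (-2, -9)) = 20.1246
d((-11, 9), (14, -12)) = 32.6497
d((-11, 9), (-20, 5)) = 9.8489
d((-11, 9), (-5, -17)) = 26.6833
d((11, 11), (-2, -9)) = 23.8537
d((11, 11), (14, -12)) = 23.1948
d((11, 11), (-20, 5)) = 31.5753
d((11, 11), (-5, -17)) = 32.249
d((-2, -9), (14, -12)) = 16.2788
d((-2, -9), (-20, 5)) = 22.8035
d((-2, -9), (-5, -17)) = 8.544 <-- minimum
d((14, -12), (-20, 5)) = 38.0132
d((14, -12), (-5, -17)) = 19.6469
d((-20, 5), (-5, -17)) = 26.6271

Closest pair: (-2, -9) and (-5, -17) with distance 8.544

The closest pair is (-2, -9) and (-5, -17) with Euclidean distance 8.544. For 6 points, brute-force pairwise comparison is shown above. For large n, the divide-and-conquer algorithm (sort by x, recurse on halves, check the dividing strip) achieves O(n log n).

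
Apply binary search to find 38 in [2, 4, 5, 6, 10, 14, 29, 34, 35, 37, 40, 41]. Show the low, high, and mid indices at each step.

Binary search for 38 in [2, 4, 5, 6, 10, 14, 29, 34, 35, 37, 40, 41]:

lo=0, hi=11, mid=5, arr[mid]=14 -> 14 < 38, search right half
lo=6, hi=11, mid=8, arr[mid]=35 -> 35 < 38, search right half
lo=9, hi=11, mid=10, arr[mid]=40 -> 40 > 38, search left half
lo=9, hi=9, mid=9, arr[mid]=37 -> 37 < 38, search right half
lo=10 > hi=9, target 38 not found

Binary search determines that 38 is not in the array after 4 comparisons. The search space was exhausted without finding the target.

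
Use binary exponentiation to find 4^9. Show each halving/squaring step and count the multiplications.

Computing 4^9 by squaring (build up from 4^1; each line after the first costs one multiplication):

4^1 = 4
4^2 = (4^1)^2 = 4^2 = 16
4^4 = (4^2)^2 = 16^2 = 256
4^8 = (4^4)^2 = 256^2 = 65536
4^9 = 4 * 4^8 = 4 * 65536 = 262144

Result: 262144
Multiplications needed: 4 (4 lines after 4^1)

4^9 = 262144. Using exponentiation by squaring, this requires 4 multiplications. The key idea: if the exponent is even, square the half-power; if odd, multiply by the base once.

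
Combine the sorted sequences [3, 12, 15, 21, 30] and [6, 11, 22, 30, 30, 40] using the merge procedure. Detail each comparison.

Merging process:

Compare 3 vs 6: take 3 from left. Merged: [3]
Compare 12 vs 6: take 6 from right. Merged: [3, 6]
Compare 12 vs 11: take 11 from right. Merged: [3, 6, 11]
Compare 12 vs 22: take 12 from left. Merged: [3, 6, 11, 12]
Compare 15 vs 22: take 15 from left. Merged: [3, 6, 11, 12, 15]
Compare 21 vs 22: take 21 from left. Merged: [3, 6, 11, 12, 15, 21]
Compare 30 vs 22: take 22 from right. Merged: [3, 6, 11, 12, 15, 21, 22]
Compare 30 vs 30: take 30 from left. Merged: [3, 6, 11, 12, 15, 21, 22, 30]
Append remaining from right: [30, 30, 40]. Merged: [3, 6, 11, 12, 15, 21, 22, 30, 30, 30, 40]

Final merged array: [3, 6, 11, 12, 15, 21, 22, 30, 30, 30, 40]
Total comparisons: 8

The merged array is [3, 6, 11, 12, 15, 21, 22, 30, 30, 30, 40], requiring 8 comparisons. The merge step runs in O(n) time where n is the total number of elements.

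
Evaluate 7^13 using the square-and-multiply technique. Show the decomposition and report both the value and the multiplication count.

Computing 7^13 by squaring (build up from 7^1; each line after the first costs one multiplication):

7^1 = 7
7^2 = (7^1)^2 = 7^2 = 49
7^3 = 7 * 7^2 = 7 * 49 = 343
7^6 = (7^3)^2 = 343^2 = 117649
7^12 = (7^6)^2 = 117649^2 = 13841287201
7^13 = 7 * 7^12 = 7 * 13841287201 = 96889010407

Result: 96889010407
Multiplications needed: 5 (5 lines after 7^1)

7^13 = 96889010407. Using exponentiation by squaring, this requires 5 multiplications. The key idea: if the exponent is even, square the half-power; if odd, multiply by the base once.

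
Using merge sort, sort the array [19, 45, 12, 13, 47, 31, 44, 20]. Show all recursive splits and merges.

Merge sort trace:

Split: [19, 45, 12, 13, 47, 31, 44, 20] -> [19, 45, 12, 13] and [47, 31, 44, 20]
  Split: [19, 45, 12, 13] -> [19, 45] and [12, 13]
    Split: [19, 45] -> [19] and [45]
    Merge: [19] + [45] -> [19, 45]
    Split: [12, 13] -> [12] and [13]
    Merge: [12] + [13] -> [12, 13]
  Merge: [19, 45] + [12, 13] -> [12, 13, 19, 45]
  Split: [47, 31, 44, 20] -> [47, 31] and [44, 20]
    Split: [47, 31] -> [47] and [31]
    Merge: [47] + [31] -> [31, 47]
    Split: [44, 20] -> [44] and [20]
    Merge: [44] + [20] -> [20, 44]
  Merge: [31, 47] + [20, 44] -> [20, 31, 44, 47]
Merge: [12, 13, 19, 45] + [20, 31, 44, 47] -> [12, 13, 19, 20, 31, 44, 45, 47]

Final sorted array: [12, 13, 19, 20, 31, 44, 45, 47]

The merge sort proceeds by recursively splitting the array and merging sorted halves.
After all merges, the sorted array is [12, 13, 19, 20, 31, 44, 45, 47].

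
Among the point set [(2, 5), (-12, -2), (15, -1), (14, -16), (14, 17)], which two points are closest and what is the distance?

Computing all pairwise distances among 5 points:

d((2, 5), (-12, -2)) = 15.6525
d((2, 5), (15, -1)) = 14.3178 <-- minimum
d((2, 5), (14, -16)) = 24.1868
d((2, 5), (14, 17)) = 16.9706
d((-12, -2), (15, -1)) = 27.0185
d((-12, -2), (14, -16)) = 29.5296
d((-12, -2), (14, 17)) = 32.2025
d((15, -1), (14, -16)) = 15.0333
d((15, -1), (14, 17)) = 18.0278
d((14, -16), (14, 17)) = 33.0

Closest pair: (2, 5) and (15, -1) with distance 14.3178

The closest pair is (2, 5) and (15, -1) with Euclidean distance 14.3178. For 5 points, brute-force pairwise comparison is shown above. For large n, the divide-and-conquer algorithm (sort by x, recurse on halves, check the dividing strip) achieves O(n log n).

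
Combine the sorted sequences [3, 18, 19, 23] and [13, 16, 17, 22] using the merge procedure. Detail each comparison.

Merging process:

Compare 3 vs 13: take 3 from left. Merged: [3]
Compare 18 vs 13: take 13 from right. Merged: [3, 13]
Compare 18 vs 16: take 16 from right. Merged: [3, 13, 16]
Compare 18 vs 17: take 17 from right. Merged: [3, 13, 16, 17]
Compare 18 vs 22: take 18 from left. Merged: [3, 13, 16, 17, 18]
Compare 19 vs 22: take 19 from left. Merged: [3, 13, 16, 17, 18, 19]
Compare 23 vs 22: take 22 from right. Merged: [3, 13, 16, 17, 18, 19, 22]
Append remaining from left: [23]. Merged: [3, 13, 16, 17, 18, 19, 22, 23]

Final merged array: [3, 13, 16, 17, 18, 19, 22, 23]
Total comparisons: 7

The merged array is [3, 13, 16, 17, 18, 19, 22, 23], requiring 7 comparisons. The merge step runs in O(n) time where n is the total number of elements.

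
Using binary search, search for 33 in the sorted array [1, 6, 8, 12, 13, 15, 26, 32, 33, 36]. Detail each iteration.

Binary search for 33 in [1, 6, 8, 12, 13, 15, 26, 32, 33, 36]:

lo=0, hi=9, mid=4, arr[mid]=13 -> 13 < 33, search right half
lo=5, hi=9, mid=7, arr[mid]=32 -> 32 < 33, search right half
lo=8, hi=9, mid=8, arr[mid]=33 -> Found target at index 8!

Binary search finds 33 at index 8 after 3 comparisons. The search repeatedly halves the search space by comparing with the middle element.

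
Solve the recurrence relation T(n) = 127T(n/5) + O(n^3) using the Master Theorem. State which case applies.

Master Theorem for T(n) = 127T(n/5) + O(n^3):

a = 127, b = 5, c = 3
log_b(a) = log_5(127) = 3.0099

Case 1: c = 3 < log_5(127) = 3.0099
T(n) = O(n^(log_5 127))

For T(n) = 127T(n/5) + O(n^3): log_5(127) = 3.0099. This is Case 1 of the Master Theorem (c < log_b(a), work dominated by leaves), giving O(n^(log_5 127)).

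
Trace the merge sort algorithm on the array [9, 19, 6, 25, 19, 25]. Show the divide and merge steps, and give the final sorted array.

Merge sort trace:

Split: [9, 19, 6, 25, 19, 25] -> [9, 19, 6] and [25, 19, 25]
  Split: [9, 19, 6] -> [9] and [19, 6]
    Split: [19, 6] -> [19] and [6]
    Merge: [19] + [6] -> [6, 19]
  Merge: [9] + [6, 19] -> [6, 9, 19]
  Split: [25, 19, 25] -> [25] and [19, 25]
    Split: [19, 25] -> [19] and [25]
    Merge: [19] + [25] -> [19, 25]
  Merge: [25] + [19, 25] -> [19, 25, 25]
Merge: [6, 9, 19] + [19, 25, 25] -> [6, 9, 19, 19, 25, 25]

Final sorted array: [6, 9, 19, 19, 25, 25]

The merge sort proceeds by recursively splitting the array and merging sorted halves.
After all merges, the sorted array is [6, 9, 19, 19, 25, 25].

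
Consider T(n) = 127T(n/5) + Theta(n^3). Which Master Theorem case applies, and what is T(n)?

Master Theorem for T(n) = 127T(n/5) + O(n^3):

a = 127, b = 5, c = 3
log_b(a) = log_5(127) = 3.0099

Case 1: c = 3 < log_5(127) = 3.0099
T(n) = O(n^(log_5 127))

For T(n) = 127T(n/5) + O(n^3): log_5(127) = 3.0099. This is Case 1 of the Master Theorem (c < log_b(a), work dominated by leaves), giving O(n^(log_5 127)).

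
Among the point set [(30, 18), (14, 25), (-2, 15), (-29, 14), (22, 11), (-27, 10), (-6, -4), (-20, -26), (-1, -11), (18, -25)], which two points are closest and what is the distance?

Computing all pairwise distances among 10 points:

d((30, 18), (14, 25)) = 17.4642
d((30, 18), (-2, 15)) = 32.1403
d((30, 18), (-29, 14)) = 59.1354
d((30, 18), (22, 11)) = 10.6301
d((30, 18), (-27, 10)) = 57.5587
d((30, 18), (-6, -4)) = 42.19
d((30, 18), (-20, -26)) = 66.6033
d((30, 18), (-1, -11)) = 42.45
d((30, 18), (18, -25)) = 44.643
d((14, 25), (-2, 15)) = 18.868
d((14, 25), (-29, 14)) = 44.3847
d((14, 25), (22, 11)) = 16.1245
d((14, 25), (-27, 10)) = 43.6578
d((14, 25), (-6, -4)) = 35.2278
d((14, 25), (-20, -26)) = 61.2944
d((14, 25), (-1, -11)) = 39.0
d((14, 25), (18, -25)) = 50.1597
d((-2, 15), (-29, 14)) = 27.0185
d((-2, 15), (22, 11)) = 24.3311
d((-2, 15), (-27, 10)) = 25.4951
d((-2, 15), (-6, -4)) = 19.4165
d((-2, 15), (-20, -26)) = 44.7772
d((-2, 15), (-1, -11)) = 26.0192
d((-2, 15), (18, -25)) = 44.7214
d((-29, 14), (22, 11)) = 51.0882
d((-29, 14), (-27, 10)) = 4.4721 <-- minimum
d((-29, 14), (-6, -4)) = 29.2062
d((-29, 14), (-20, -26)) = 41.0
d((-29, 14), (-1, -11)) = 37.5366
d((-29, 14), (18, -25)) = 61.0737
d((22, 11), (-27, 10)) = 49.0102
d((22, 11), (-6, -4)) = 31.7648
d((22, 11), (-20, -26)) = 55.9732
d((22, 11), (-1, -11)) = 31.8277
d((22, 11), (18, -25)) = 36.2215
d((-27, 10), (-6, -4)) = 25.2389
d((-27, 10), (-20, -26)) = 36.6742
d((-27, 10), (-1, -11)) = 33.4215
d((-27, 10), (18, -25)) = 57.0088
d((-6, -4), (-20, -26)) = 26.0768
d((-6, -4), (-1, -11)) = 8.6023
d((-6, -4), (18, -25)) = 31.8904
d((-20, -26), (-1, -11)) = 24.2074
d((-20, -26), (18, -25)) = 38.0132
d((-1, -11), (18, -25)) = 23.6008

Closest pair: (-29, 14) and (-27, 10) with distance 4.4721

The closest pair is (-29, 14) and (-27, 10) with Euclidean distance 4.4721. For 10 points, brute-force pairwise comparison is shown above. For large n, the divide-and-conquer algorithm (sort by x, recurse on halves, check the dividing strip) achieves O(n log n).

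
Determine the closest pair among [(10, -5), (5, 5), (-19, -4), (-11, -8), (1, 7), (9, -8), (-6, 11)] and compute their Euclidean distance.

Computing all pairwise distances among 7 points:

d((10, -5), (5, 5)) = 11.1803
d((10, -5), (-19, -4)) = 29.0172
d((10, -5), (-11, -8)) = 21.2132
d((10, -5), (1, 7)) = 15.0
d((10, -5), (9, -8)) = 3.1623 <-- minimum
d((10, -5), (-6, 11)) = 22.6274
d((5, 5), (-19, -4)) = 25.632
d((5, 5), (-11, -8)) = 20.6155
d((5, 5), (1, 7)) = 4.4721
d((5, 5), (9, -8)) = 13.6015
d((5, 5), (-6, 11)) = 12.53
d((-19, -4), (-11, -8)) = 8.9443
d((-19, -4), (1, 7)) = 22.8254
d((-19, -4), (9, -8)) = 28.2843
d((-19, -4), (-6, 11)) = 19.8494
d((-11, -8), (1, 7)) = 19.2094
d((-11, -8), (9, -8)) = 20.0
d((-11, -8), (-6, 11)) = 19.6469
d((1, 7), (9, -8)) = 17.0
d((1, 7), (-6, 11)) = 8.0623
d((9, -8), (-6, 11)) = 24.2074

Closest pair: (10, -5) and (9, -8) with distance 3.1623

The closest pair is (10, -5) and (9, -8) with Euclidean distance 3.1623. For 7 points, brute-force pairwise comparison is shown above. For large n, the divide-and-conquer algorithm (sort by x, recurse on halves, check the dividing strip) achieves O(n log n).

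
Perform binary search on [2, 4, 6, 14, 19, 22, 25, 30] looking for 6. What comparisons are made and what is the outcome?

Binary search for 6 in [2, 4, 6, 14, 19, 22, 25, 30]:

lo=0, hi=7, mid=3, arr[mid]=14 -> 14 > 6, search left half
lo=0, hi=2, mid=1, arr[mid]=4 -> 4 < 6, search right half
lo=2, hi=2, mid=2, arr[mid]=6 -> Found target at index 2!

Binary search finds 6 at index 2 after 3 comparisons. The search repeatedly halves the search space by comparing with the middle element.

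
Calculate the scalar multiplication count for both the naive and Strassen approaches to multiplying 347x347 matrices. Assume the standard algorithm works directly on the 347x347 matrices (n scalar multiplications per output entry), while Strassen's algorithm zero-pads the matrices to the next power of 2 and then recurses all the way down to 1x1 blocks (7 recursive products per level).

Matrix multiplication for 347x347 matrices:

Strassen's algorithm requires power-of-2 dimensions. Pad 347x347 to 512x512 (next power of 2).

Standard algorithm: 347^3 = 41781923 multiplications
Strassen's algorithm: 7^(log2(512)) = 7^9 = 40353607 multiplications
Savings: 41781923 - 40353607 = 1428316 multiplications

Standard: 41781923 multiplications (347^3). Strassen: 40353607 multiplications (7^9, after padding to 512x512). Strassen reduces 8 recursive multiplications to 7 at each level.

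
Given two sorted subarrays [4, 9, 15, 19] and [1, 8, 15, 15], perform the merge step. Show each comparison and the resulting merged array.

Merging process:

Compare 4 vs 1: take 1 from right. Merged: [1]
Compare 4 vs 8: take 4 from left. Merged: [1, 4]
Compare 9 vs 8: take 8 from right. Merged: [1, 4, 8]
Compare 9 vs 15: take 9 from left. Merged: [1, 4, 8, 9]
Compare 15 vs 15: take 15 from left. Merged: [1, 4, 8, 9, 15]
Compare 19 vs 15: take 15 from right. Merged: [1, 4, 8, 9, 15, 15]
Compare 19 vs 15: take 15 from right. Merged: [1, 4, 8, 9, 15, 15, 15]
Append remaining from left: [19]. Merged: [1, 4, 8, 9, 15, 15, 15, 19]

Final merged array: [1, 4, 8, 9, 15, 15, 15, 19]
Total comparisons: 7

The merged array is [1, 4, 8, 9, 15, 15, 15, 19], requiring 7 comparisons. The merge step runs in O(n) time where n is the total number of elements.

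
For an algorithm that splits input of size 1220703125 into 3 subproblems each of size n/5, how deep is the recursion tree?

For divide and conquer with division factor 5:

Problem sizes at each level:
Level 0: 1220703125
Level 1: 244140625
Level 2: 48828125
Level 3: 9765625
Level 4: 1953125
Level 5: 390625
Level 6: 78125
Level 7: 15625
Level 8: 3125
Level 9: 625
Level 10: 125
Level 11: 25
Level 12: 5
Level 13: 1

The root is level 0 and the size-1 base case is level 13 (the tree spans levels 0 through 13, i.e. 14 levels counting the root), so the depth is the number of divisions: log_5(1220703125) = 13

The recursion tree depth is log_5(1220703125) = 13. At each level, the problem size is divided by 5, so it takes 13 divisions to reduce to a base case of size 1. The algorithm makes 3 recursive calls at each level.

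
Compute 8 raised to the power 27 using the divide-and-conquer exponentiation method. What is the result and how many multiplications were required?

Computing 8^27 by squaring (build up from 8^1; each line after the first costs one multiplication):

8^1 = 8
8^2 = (8^1)^2 = 8^2 = 64
8^3 = 8 * 8^2 = 8 * 64 = 512
8^6 = (8^3)^2 = 512^2 = 262144
8^12 = (8^6)^2 = 262144^2 = 68719476736
8^13 = 8 * 8^12 = 8 * 68719476736 = 549755813888
8^26 = (8^13)^2 = 549755813888^2 = 302231454903657293676544
8^27 = 8 * 8^26 = 8 * 302231454903657293676544 = 2417851639229258349412352

Result: 2417851639229258349412352
Multiplications needed: 7 (7 lines after 8^1)

8^27 = 2417851639229258349412352. Using exponentiation by squaring, this requires 7 multiplications. The key idea: if the exponent is even, square the half-power; if odd, multiply by the base once.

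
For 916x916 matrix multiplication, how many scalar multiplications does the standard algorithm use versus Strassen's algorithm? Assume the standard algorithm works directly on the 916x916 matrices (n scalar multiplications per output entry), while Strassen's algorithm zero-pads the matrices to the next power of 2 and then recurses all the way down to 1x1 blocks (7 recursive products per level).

Matrix multiplication for 916x916 matrices:

Strassen's algorithm requires power-of-2 dimensions. Pad 916x916 to 1024x1024 (next power of 2).

Standard algorithm: 916^3 = 768575296 multiplications
Strassen's algorithm: 7^(log2(1024)) = 7^10 = 282475249 multiplications
Savings: 768575296 - 282475249 = 486100047 multiplications

Standard: 768575296 multiplications (916^3). Strassen: 282475249 multiplications (7^10, after padding to 1024x1024). Strassen reduces 8 recursive multiplications to 7 at each level.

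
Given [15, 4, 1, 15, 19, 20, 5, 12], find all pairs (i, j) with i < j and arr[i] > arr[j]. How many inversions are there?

Finding inversions in [15, 4, 1, 15, 19, 20, 5, 12]:

(0, 1): arr[0]=15 > arr[1]=4
(0, 2): arr[0]=15 > arr[2]=1
(0, 6): arr[0]=15 > arr[6]=5
(0, 7): arr[0]=15 > arr[7]=12
(1, 2): arr[1]=4 > arr[2]=1
(3, 6): arr[3]=15 > arr[6]=5
(3, 7): arr[3]=15 > arr[7]=12
(4, 6): arr[4]=19 > arr[6]=5
(4, 7): arr[4]=19 > arr[7]=12
(5, 6): arr[5]=20 > arr[6]=5
(5, 7): arr[5]=20 > arr[7]=12

Total inversions: 11

The array has 11 inversion(s): (0,1), (0,2), (0,6), (0,7), (1,2), (3,6), (3,7), (4,6), (4,7), (5,6), (5,7). Each pair (i,j) satisfies i < j and arr[i] > arr[j].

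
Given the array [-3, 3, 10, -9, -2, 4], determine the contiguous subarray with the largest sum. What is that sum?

Using Kadane's algorithm on [-3, 3, 10, -9, -2, 4]:

Scanning through the array:
Position 1 (value 3): max_ending_here = 3, max_so_far = 3
Position 2 (value 10): max_ending_here = 13, max_so_far = 13
Position 3 (value -9): max_ending_here = 4, max_so_far = 13
Position 4 (value -2): max_ending_here = 2, max_so_far = 13
Position 5 (value 4): max_ending_here = 6, max_so_far = 13

Maximum subarray: [3, 10]
Maximum sum: 13

The maximum subarray is [3, 10] with sum 13. This subarray runs from index 1 to index 2.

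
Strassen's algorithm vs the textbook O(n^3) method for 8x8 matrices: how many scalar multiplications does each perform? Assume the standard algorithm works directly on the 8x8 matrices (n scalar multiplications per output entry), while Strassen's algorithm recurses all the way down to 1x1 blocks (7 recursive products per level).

Matrix multiplication for 8x8 matrices:

Standard algorithm: 8^3 = 512 multiplications
Strassen's algorithm: 7^(log2(8)) = 7^3 = 343 multiplications
Savings: 512 - 343 = 169 multiplications

Standard: 512 multiplications (8^3). Strassen: 343 multiplications (7^3). Strassen reduces 8 recursive multiplications to 7 at each level.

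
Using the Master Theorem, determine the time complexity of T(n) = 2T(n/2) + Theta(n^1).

Master Theorem for T(n) = 2T(n/2) + O(n^1):

a = 2, b = 2, c = 1
log_b(a) = log_2(2) = 1.0000

Case 2: c = 1 = log_2(2) = 1.0000
T(n) = O(n^1 log n) = O(n log n)

For T(n) = 2T(n/2) + O(n^1): log_2(2) = 1.0000. This is Case 2 of the Master Theorem (c = log_b(a), equal work at all levels), giving O(n log n).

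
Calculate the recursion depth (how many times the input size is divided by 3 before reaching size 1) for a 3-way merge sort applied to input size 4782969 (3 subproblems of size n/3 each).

For divide and conquer with division factor 3:

Problem sizes at each level:
Level 0: 4782969
Level 1: 1594323
Level 2: 531441
Level 3: 177147
Level 4: 59049
Level 5: 19683
Level 6: 6561
Level 7: 2187
Level 8: 729
Level 9: 243
Level 10: 81
Level 11: 27
Level 12: 9
Level 13: 3
Level 14: 1

The root is level 0 and the size-1 base case is level 14 (the tree spans levels 0 through 14, i.e. 15 levels counting the root), so the depth is the number of divisions: log_3(4782969) = 14

The recursion tree depth is log_3(4782969) = 14. At each level, the problem size is divided by 3, so it takes 14 divisions to reduce to a base case of size 1. The algorithm makes 3 recursive calls at each level.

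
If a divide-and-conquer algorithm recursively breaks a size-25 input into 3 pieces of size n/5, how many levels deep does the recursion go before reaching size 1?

For divide and conquer with division factor 5:

Problem sizes at each level:
Level 0: 25
Level 1: 5
Level 2: 1

The root is level 0 and the size-1 base case is level 2 (the tree spans levels 0 through 2, i.e. 3 levels counting the root), so the depth is the number of divisions: log_5(25) = 2

The recursion tree depth is log_5(25) = 2. At each level, the problem size is divided by 5, so it takes 2 divisions to reduce to a base case of size 1. The algorithm makes 3 recursive calls at each level.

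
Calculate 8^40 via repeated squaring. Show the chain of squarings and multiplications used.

Computing 8^40 by squaring (build up from 8^1; each line after the first costs one multiplication):

8^1 = 8
8^2 = (8^1)^2 = 8^2 = 64
8^4 = (8^2)^2 = 64^2 = 4096
8^5 = 8 * 8^4 = 8 * 4096 = 32768
8^10 = (8^5)^2 = 32768^2 = 1073741824
8^20 = (8^10)^2 = 1073741824^2 = 1152921504606846976
8^40 = (8^20)^2 = 1152921504606846976^2 = 1329227995784915872903807060280344576

Result: 1329227995784915872903807060280344576
Multiplications needed: 6 (6 lines after 8^1)

8^40 = 1329227995784915872903807060280344576. Using exponentiation by squaring, this requires 6 multiplications. The key idea: if the exponent is even, square the half-power; if odd, multiply by the base once.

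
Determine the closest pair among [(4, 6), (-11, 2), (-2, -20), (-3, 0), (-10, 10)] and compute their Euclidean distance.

Computing all pairwise distances among 5 points:

d((4, 6), (-11, 2)) = 15.5242
d((4, 6), (-2, -20)) = 26.6833
d((4, 6), (-3, 0)) = 9.2195
d((4, 6), (-10, 10)) = 14.5602
d((-11, 2), (-2, -20)) = 23.7697
d((-11, 2), (-3, 0)) = 8.2462
d((-11, 2), (-10, 10)) = 8.0623 <-- minimum
d((-2, -20), (-3, 0)) = 20.025
d((-2, -20), (-10, 10)) = 31.0483
d((-3, 0), (-10, 10)) = 12.2066

Closest pair: (-11, 2) and (-10, 10) with distance 8.0623

The closest pair is (-11, 2) and (-10, 10) with Euclidean distance 8.0623. For 5 points, brute-force pairwise comparison is shown above. For large n, the divide-and-conquer algorithm (sort by x, recurse on halves, check the dividing strip) achieves O(n log n).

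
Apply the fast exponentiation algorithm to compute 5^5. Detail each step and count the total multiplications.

Computing 5^5 by squaring (build up from 5^1; each line after the first costs one multiplication):

5^1 = 5
5^2 = (5^1)^2 = 5^2 = 25
5^4 = (5^2)^2 = 25^2 = 625
5^5 = 5 * 5^4 = 5 * 625 = 3125

Result: 3125
Multiplications needed: 3 (3 lines after 5^1)

5^5 = 3125. Using exponentiation by squaring, this requires 3 multiplications. The key idea: if the exponent is even, square the half-power; if odd, multiply by the base once.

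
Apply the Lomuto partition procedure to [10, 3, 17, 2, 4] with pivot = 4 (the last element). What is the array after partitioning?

Lomuto partition with pivot = 4:

Initial array: [10, 3, 17, 2, 4]

arr[0]=10 > 4: no swap
arr[1]=3 <= 4: swap with position 0, array becomes [3, 10, 17, 2, 4]
arr[2]=17 > 4: no swap
arr[3]=2 <= 4: swap with position 1, array becomes [3, 2, 17, 10, 4]

Place pivot at position 2: [3, 2, 4, 10, 17]
Pivot position: 2

After partitioning with pivot 4, the array becomes [3, 2, 4, 10, 17]. The pivot is placed at index 2. All elements to the left of the pivot are <= 4, and all elements to the right are > 4.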